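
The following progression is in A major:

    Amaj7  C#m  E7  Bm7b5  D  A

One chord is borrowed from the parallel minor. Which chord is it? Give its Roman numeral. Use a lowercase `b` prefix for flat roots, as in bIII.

The diatonic triads in A major are A, Bm, C#m, D, E, F#m, G#dim. Of the given chords, Amaj7, C#m, E7, D and A are diatonic. Bm7b5 (B–D–F–A) is not: scale degree 2 in A major carries Bm (ii). In A minor the chord on that degree is Bm7b5, so here it functions as iiø7, borrowed from the parallel minor.

iiø7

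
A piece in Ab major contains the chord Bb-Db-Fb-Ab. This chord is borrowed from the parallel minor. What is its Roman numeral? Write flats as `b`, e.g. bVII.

iiø7

Bb is scale degree 2 in Ab major. Bb–Db–Fb–Ab is a half-diminished-seventh chord — the form found in Ab minor, not the diatonic ii (Bbm). Borrowed into Ab major it is written iiø7.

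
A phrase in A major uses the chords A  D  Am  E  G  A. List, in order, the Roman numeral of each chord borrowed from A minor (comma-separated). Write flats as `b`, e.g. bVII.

The diatonic triads in A major are A, Bm, C#m, D, E, F#m, G#dim. A, D and E all belong to that set. But Am (A–C–E) is foreign: the diatonic I on degree 1 is A, whereas Am comes from A minor. It is labeled i. G (G–B–D) is not: scale degree 7 in A major carries G#dim (vii°). In A minor the chord on that degree is G, so here it functions as bVII, borrowed from the parallel minor.

i, bVII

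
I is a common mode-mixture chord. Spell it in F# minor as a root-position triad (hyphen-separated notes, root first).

F#-A#-C#

I is built on scale degree 1, which is F# in both F# minor and its parallel. Building the major chord from the parallel major on F#: F#–A#–C#.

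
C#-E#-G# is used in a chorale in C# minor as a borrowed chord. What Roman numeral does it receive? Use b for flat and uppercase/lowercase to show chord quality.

I

The root C# is the diatonic 1st degree of C# minor; the borrowing shows in the chord quality. Diatonically C# minor has C#m (i) on that degree; C#–E#–G# is instead the major chord native to C# major, so it takes the label I.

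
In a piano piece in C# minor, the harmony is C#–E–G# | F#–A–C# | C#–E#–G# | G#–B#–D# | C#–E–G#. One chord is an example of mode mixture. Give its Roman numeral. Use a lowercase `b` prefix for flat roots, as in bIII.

I

The diatonic triads in C# minor (with V from harmonic minor) are C#m, D#dim, E, F#m, G#, A, B. Of the given chords, C#–E–G# = C#m, F#–A–C# = F#m and G#–B#–D# = G# are diatonic. But C#–E#–G# is foreign: the diatonic i on degree 1 is C#m, whereas C# comes from C# major. It is labeled I.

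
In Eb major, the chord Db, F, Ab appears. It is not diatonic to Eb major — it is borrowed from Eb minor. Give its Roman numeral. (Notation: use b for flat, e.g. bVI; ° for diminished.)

Db is the lowered form of scale degree 7 in Eb major (the diatonic degree 7 is D). Db–F–Ab is a major chord — the form found in Eb minor, not the diatonic vii° (Ddim). Borrowed into Eb major it is written bVII.

bVII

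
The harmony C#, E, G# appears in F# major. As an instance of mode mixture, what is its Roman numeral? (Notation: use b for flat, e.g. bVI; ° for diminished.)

v

C# is scale degree 5 in F# major. C#–E–G# is a minor chord — the form found in F# minor, not the diatonic V (C#). Borrowed into F# major it is written v.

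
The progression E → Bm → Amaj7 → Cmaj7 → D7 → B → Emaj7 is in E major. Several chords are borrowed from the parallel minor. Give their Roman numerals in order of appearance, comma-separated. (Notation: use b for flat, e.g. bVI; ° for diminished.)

v, bVImaj7, bVII7

E major has the diatonic set E, F#m, G#m, A, B, C#m, D#dim. E, Amaj7, B and Emaj7 all belong to that set. But Bm (B–D–F#) is foreign: the diatonic V on degree 5 is B, whereas Bm comes from E minor. It is labeled v. Cmaj7 (C–E–G–B) is not: scale degree 6 in E major carries C#m (vi). In E minor the chord on that degree is Cmaj7, so here it functions as bVImaj7, borrowed from the parallel minor. But D7 (D–F#–A–C) is foreign: the diatonic vii° on degree 7 is D#dim, whereas D7 comes from E minor. It is labeled bVII7.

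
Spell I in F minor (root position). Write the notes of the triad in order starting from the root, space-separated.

I is built on scale degree 1, which is F in both F minor and its parallel. Building the major chord from the parallel major on F: F–A–C.

F A C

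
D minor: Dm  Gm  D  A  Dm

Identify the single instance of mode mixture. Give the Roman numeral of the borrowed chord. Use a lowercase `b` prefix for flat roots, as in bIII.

D minor has the diatonic set Dm, Edim, F, Gm, A, Bb, C (with V from harmonic minor). Dm, Gm and A all belong to that set. D (D–F#–A) is not: scale degree 1 in D minor carries Dm (i). In D major the chord on that degree is D, so here it functions as I, borrowed from the parallel major.

I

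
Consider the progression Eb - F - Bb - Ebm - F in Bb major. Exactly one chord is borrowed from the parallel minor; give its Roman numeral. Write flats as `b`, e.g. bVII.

iv

The diatonic triads in Bb major are Bb, Cm, Dm, Eb, F, Gm, Adim. Eb, F and Bb all belong to that set. But Ebm (Eb–Gb–Bb) is foreign: the diatonic IV on degree 4 is Eb, whereas Ebm comes from Bb minor. It is labeled iv.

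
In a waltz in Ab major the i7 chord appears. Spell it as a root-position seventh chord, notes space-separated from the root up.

The root, Ab, is scale degree 1 — the same note in Ab major and Ab minor; only the chord quality changes. Stacking thirds in Ab minor on Ab gives Ab–Cb–Eb–Gb.

Ab Cb Eb Gb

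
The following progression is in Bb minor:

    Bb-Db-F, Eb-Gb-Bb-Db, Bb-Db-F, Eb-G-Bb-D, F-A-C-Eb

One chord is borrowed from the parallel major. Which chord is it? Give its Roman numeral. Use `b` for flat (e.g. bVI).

IVmaj7

In Bb minor (with V from harmonic minor) the diatonic chords are Bbm, Cdim, Db, Ebm, F, Gb, Ab. Of the given chords, Bb–Db–F = Bbm, Eb–Gb–Bb–Db = Ebm7 and F–A–C–Eb = F7 are diatonic. Eb–G–Bb–D is not: scale degree 4 in Bb minor carries Ebm (iv). In Bb major the chord on that degree is Ebmaj7, so here it functions as IVmaj7, borrowed from the parallel major.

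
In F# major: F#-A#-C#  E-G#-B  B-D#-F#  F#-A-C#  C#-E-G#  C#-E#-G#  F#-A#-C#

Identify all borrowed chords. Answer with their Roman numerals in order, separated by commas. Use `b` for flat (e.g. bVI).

F# major has the diatonic set F#, G#m, A#m, B, C#, D#m, E#dim. F#–A#–C# = F#, B–D#–F# = B and C#–E#–G# = C# are all diatonic. E–G#–B is not: scale degree 7 in F# major carries E#dim (vii°). In F# minor the chord on that degree is E, so here it functions as bVII, borrowed from the parallel minor. F#–A–C# is not: scale degree 1 in F# major carries F# (I). In F# minor the chord on that degree is F#m, so here it functions as i, borrowed from the parallel minor. C#–E–G# doesn't fit — on degree 5 F# major would have C# (V). C#m is the degree-5 chord of F# minor, so it is the borrowed v.

bVII, i, v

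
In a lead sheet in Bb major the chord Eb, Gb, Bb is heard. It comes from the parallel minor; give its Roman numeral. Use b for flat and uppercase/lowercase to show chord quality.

iv

Eb is scale degree 4 in Bb major. Diatonically Bb major has Eb (IV) on that degree; Eb–Gb–Bb is instead the minor chord native to Bb minor, so it takes the label iv.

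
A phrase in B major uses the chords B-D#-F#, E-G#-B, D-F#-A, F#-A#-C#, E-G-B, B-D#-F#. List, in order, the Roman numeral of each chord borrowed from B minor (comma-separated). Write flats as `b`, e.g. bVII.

B major has the diatonic set B, C#m, D#m, E, F#, G#m, A#dim. B–D#–F# = B, E–G#–B = E and F#–A#–C# = F# are all diatonic. D–F#–A doesn't fit — on degree 3 B major would have D#m (iii). D is the degree-3 chord of B minor, so it is the borrowed bIII. But E–G–B is foreign: the diatonic IV on degree 4 is E, whereas Em comes from B minor. It is labeled iv.

bIII, iv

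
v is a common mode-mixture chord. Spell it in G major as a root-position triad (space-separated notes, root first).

The root, D, is scale degree 5 — the same note in G major and G minor; only the chord quality changes. Building the minor chord from the parallel minor on D: D–F–A.

D F A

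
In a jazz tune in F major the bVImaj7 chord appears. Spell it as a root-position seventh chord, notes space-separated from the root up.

bVImaj7 is built on the lowered scale degree 6. In F major degree 6 is D; lowered it becomes Db. Building the major-seventh chord from the parallel minor on Db: Db–F–Ab–C.

Db F Ab C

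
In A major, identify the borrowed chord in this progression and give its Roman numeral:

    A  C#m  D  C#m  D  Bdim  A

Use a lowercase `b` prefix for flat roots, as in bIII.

ii°

In A major the diatonic chords are A, Bm, C#m, D, E, F#m, G#dim. A, C#m and D are all diatonic. Bdim (B–D–F) doesn't fit — on degree 2 A major would have Bm (ii). Bdim is the degree-2 chord of A minor, so it is the borrowed ii°.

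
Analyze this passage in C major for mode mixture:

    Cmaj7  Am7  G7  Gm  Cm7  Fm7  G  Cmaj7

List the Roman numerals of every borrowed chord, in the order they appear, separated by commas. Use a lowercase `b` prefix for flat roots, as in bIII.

v, i7, iv7

In C major the diatonic chords are C, Dm, Em, F, G, Am, Bdim. Of the given chords, Cmaj7, Am7, G7 and G are diatonic. Gm (G–Bb–D) doesn't fit — on degree 5 C major would have G (V). Gm is the degree-5 chord of C minor, so it is the borrowed v. Cm7 (C–Eb–G–Bb) doesn't fit — on degree 1 C major would have C (I). Cm7 is the degree-1 chord of C minor, so it is the borrowed i7. Fm7 (F–Ab–C–Eb) is not: scale degree 4 in C major carries F (IV). In C minor the chord on that degree is Fm7, so here it functions as iv7, borrowed from the parallel minor.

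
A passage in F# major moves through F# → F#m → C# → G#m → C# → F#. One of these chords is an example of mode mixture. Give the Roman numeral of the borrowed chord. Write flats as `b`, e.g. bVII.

i

In F# major the diatonic chords are F#, G#m, A#m, B, C#, D#m, E#dim. F#, C# and G#m all belong to that set. F#m (F#–A–C#) is not: scale degree 1 in F# major carries F# (I). In F# minor the chord on that degree is F#m, so here it functions as i, borrowed from the parallel minor.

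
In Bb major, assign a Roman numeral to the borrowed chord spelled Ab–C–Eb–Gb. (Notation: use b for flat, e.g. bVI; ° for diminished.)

In Bb major scale degree 7 is A; Ab is its lowered form, from Bb minor. The diatonic chord on degree 7 would be Adim (vii°), but Ab–C–Eb–Gb is the dominant-seventh chord from Bb minor. As a borrowed chord it is labeled bVII7.

bVII7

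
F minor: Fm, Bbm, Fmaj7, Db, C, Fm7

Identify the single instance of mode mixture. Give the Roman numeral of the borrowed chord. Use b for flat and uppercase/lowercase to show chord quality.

Imaj7

In F minor (with V from harmonic minor) the diatonic chords are Fm, Gdim, Ab, Bbm, C, Db, Eb. Fm, Bbm, Db, C and Fm7 are all diatonic. Fmaj7 (F–A–C–E) is not: scale degree 1 in F minor carries Fm (i). In F major the chord on that degree is Fmaj7, so here it functions as Imaj7, borrowed from the parallel major.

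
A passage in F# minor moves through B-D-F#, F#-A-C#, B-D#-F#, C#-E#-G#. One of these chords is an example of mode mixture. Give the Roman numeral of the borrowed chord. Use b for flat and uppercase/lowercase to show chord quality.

IV

F# minor has the diatonic set F#m, G#dim, A, Bm, C#, D, E (with V from harmonic minor). Of the given chords, B–D–F# = Bm, F#–A–C# = F#m and C#–E#–G# = C# are diatonic. B–D#–F# doesn't fit — on degree 4 F# minor would have Bm (iv). B is the degree-4 chord of F# major, so it is the borrowed IV.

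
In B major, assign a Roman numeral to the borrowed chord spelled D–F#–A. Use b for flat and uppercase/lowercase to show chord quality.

In B major scale degree 3 is D#; D is its lowered form, from B minor. Diatonically B major has D#m (iii) on that degree; D–F#–A is instead the major chord native to B minor, so it takes the label bIII.

bIII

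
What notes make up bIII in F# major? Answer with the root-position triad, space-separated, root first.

A C# E

bIII is built on the lowered scale degree 3. In F# major degree 3 is A#; lowered it becomes A. Stacking thirds in F# minor on A gives A–C#–E.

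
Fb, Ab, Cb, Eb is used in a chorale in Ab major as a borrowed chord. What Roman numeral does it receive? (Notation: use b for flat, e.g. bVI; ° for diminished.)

In Ab major scale degree 6 is F; Fb is its lowered form, from Ab minor. The diatonic chord on degree 6 would be Fm (vi), but Fb–Ab–Cb–Eb is the major-seventh chord from Ab minor. As a borrowed chord it is labeled bVImaj7.

bVImaj7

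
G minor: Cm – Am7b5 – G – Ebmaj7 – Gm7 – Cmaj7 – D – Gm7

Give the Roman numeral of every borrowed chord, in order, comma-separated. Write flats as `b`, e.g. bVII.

G minor has the diatonic set Gm, Adim, Bb, Cm, D, Eb, F (with V from harmonic minor). Cm, Am7b5, Ebmaj7, Gm7 and D all belong to that set. G (G–B–D) is not: scale degree 1 in G minor carries Gm (i). In G major the chord on that degree is G, so here it functions as I, borrowed from the parallel major. Cmaj7 (C–E–G–B) is not: scale degree 4 in G minor carries Cm (iv). In G major the chord on that degree is Cmaj7, so here it functions as IVmaj7, borrowed from the parallel major.

I, IVmaj7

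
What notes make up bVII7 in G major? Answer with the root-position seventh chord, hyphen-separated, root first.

F-A-C-Eb

bVII7 is built on the lowered scale degree 7. In G major degree 7 is F#; lowered it becomes F. In G minor the chord on F is F–A–C–Eb.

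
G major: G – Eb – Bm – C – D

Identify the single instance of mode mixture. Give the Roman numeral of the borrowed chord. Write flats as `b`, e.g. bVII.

bVI

In G major the diatonic chords are G, Am, Bm, C, D, Em, F#dim. Of the given chords, G, Bm, C and D are diatonic. Eb (Eb–G–Bb) doesn't fit — on degree 6 G major would have Em (vi). Eb is the degree-6 chord of G minor, so it is the borrowed bVI.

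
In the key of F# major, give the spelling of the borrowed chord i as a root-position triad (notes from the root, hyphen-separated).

F#-A-C#

The root, F#, is scale degree 1 — the same note in F# major and F# minor; only the chord quality changes. In F# minor the chord on F# is F#–A–C#.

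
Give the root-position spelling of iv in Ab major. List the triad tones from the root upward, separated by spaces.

Db Fb Ab

The root, Db, is scale degree 4 — the same note in Ab major and Ab minor; only the chord quality changes. Stacking thirds in Ab minor on Db gives Db–Fb–Ab.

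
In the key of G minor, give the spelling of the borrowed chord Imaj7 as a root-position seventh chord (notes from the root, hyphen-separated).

Imaj7 is built on scale degree 1, which is G in both G minor and its parallel. In G major the chord on G is G–B–D–F#.

G-B-D-F#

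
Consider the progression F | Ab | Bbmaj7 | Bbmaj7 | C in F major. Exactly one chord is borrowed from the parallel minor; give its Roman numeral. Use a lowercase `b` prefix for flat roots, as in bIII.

bIII

F major has the diatonic set F, Gm, Am, Bb, C, Dm, Edim. F, Bbmaj7 and C are all diatonic. But Ab (Ab–C–Eb) is foreign: the diatonic iii on degree 3 is Am, whereas Ab comes from F minor. It is labeled bIII.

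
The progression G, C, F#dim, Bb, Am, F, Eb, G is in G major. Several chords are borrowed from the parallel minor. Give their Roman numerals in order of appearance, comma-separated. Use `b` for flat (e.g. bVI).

bIII, bVII, bVI

In G major the diatonic chords are G, Am, Bm, C, D, Em, F#dim. G, C, F#dim and Am are all diatonic. Bb (Bb–D–F) is not: scale degree 3 in G major carries Bm (iii). In G minor the chord on that degree is Bb, so here it functions as bIII, borrowed from the parallel minor. F (F–A–C) is not: scale degree 7 in G major carries F#dim (vii°). In G minor the chord on that degree is F, so here it functions as bVII, borrowed from the parallel minor. Eb (Eb–G–Bb) doesn't fit — on degree 6 G major would have Em (vi). Eb is the degree-6 chord of G minor, so it is the borrowed bVI.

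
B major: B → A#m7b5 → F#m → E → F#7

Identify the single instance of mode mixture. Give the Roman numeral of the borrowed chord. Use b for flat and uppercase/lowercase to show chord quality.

The diatonic triads in B major are B, C#m, D#m, E, F#, G#m, A#dim. B, A#m7b5, E and F#7 all belong to that set. But F#m (F#–A–C#) is foreign: the diatonic V on degree 5 is F#, whereas F#m comes from B minor. It is labeled v.

v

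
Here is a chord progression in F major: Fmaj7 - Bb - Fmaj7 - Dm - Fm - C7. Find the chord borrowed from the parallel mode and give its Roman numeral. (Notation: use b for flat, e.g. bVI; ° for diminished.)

i

The diatonic triads in F major are F, Gm, Am, Bb, C, Dm, Edim. Of the given chords, Fmaj7, Bb, Dm and C7 are diatonic. Fm (F–Ab–C) doesn't fit — on degree 1 F major would have F (I). Fm is the degree-1 chord of F minor, so it is the borrowed i.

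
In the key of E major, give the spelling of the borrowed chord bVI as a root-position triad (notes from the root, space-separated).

C E G

bVI is built on the lowered scale degree 6. In E major degree 6 is C#; lowered it becomes C. Building the major chord from the parallel minor on C: C–E–G.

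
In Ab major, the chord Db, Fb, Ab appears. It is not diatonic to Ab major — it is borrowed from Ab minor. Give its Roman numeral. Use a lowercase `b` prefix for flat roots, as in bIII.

iv

The root Db is the diatonic 4th degree of Ab major; the borrowing shows in the chord quality. Db–Fb–Ab is a minor chord — the form found in Ab minor, not the diatonic IV (Db). Borrowed into Ab major it is written iv.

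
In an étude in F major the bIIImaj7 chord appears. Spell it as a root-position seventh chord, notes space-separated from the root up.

Ab C Eb G

Scale degree 3 in F major is A. bIIImaj7 uses the lowered form, Ab, taken from F minor. Stacking thirds in F minor on Ab gives Ab–C–Eb–G.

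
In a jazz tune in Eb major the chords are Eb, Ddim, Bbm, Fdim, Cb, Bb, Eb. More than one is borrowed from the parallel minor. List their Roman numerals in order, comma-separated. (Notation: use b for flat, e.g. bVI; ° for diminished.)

Eb major has the diatonic set Eb, Fm, Gm, Ab, Bb, Cm, Ddim. Of the given chords, Eb, Ddim and Bb are diatonic. Bbm (Bb–Db–F) doesn't fit — on degree 5 Eb major would have Bb (V). Bbm is the degree-5 chord of Eb minor, so it is the borrowed v. Fdim (F–Ab–Cb) is not: scale degree 2 in Eb major carries Fm (ii). In Eb minor the chord on that degree is Fdim, so here it functions as ii°, borrowed from the parallel minor. Cb (Cb–Eb–Gb) is not: scale degree 6 in Eb major carries Cm (vi). In Eb minor the chord on that degree is Cb, so here it functions as bVI, borrowed from the parallel minor.

v, ii°, bVI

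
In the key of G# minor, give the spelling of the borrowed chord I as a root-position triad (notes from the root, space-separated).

I is built on scale degree 1, which is G# in both G# minor and its parallel. Stacking thirds in G# major on G# gives G#–B#–D#.

G# B# D#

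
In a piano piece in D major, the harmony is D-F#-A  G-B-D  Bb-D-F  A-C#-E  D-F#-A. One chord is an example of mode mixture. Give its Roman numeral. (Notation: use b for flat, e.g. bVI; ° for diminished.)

D major has the diatonic set D, Em, F#m, G, A, Bm, C#dim. D–F#–A = D, G–B–D = G and A–C#–E = A are all diatonic. But Bb–D–F is foreign: the diatonic vi on degree 6 is Bm, whereas Bb comes from D minor. It is labeled bVI.

bVI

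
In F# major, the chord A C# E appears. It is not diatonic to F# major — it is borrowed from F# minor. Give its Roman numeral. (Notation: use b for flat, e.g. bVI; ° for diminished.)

The root A is the lowered 3rd scale degree — diatonically F# major has A# there. A–C#–E is a major chord — the form found in F# minor, not the diatonic iii (A#m). Borrowed into F# major it is written bIII.

bIII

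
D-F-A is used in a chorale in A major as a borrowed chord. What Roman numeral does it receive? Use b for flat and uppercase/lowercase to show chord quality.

iv

D is scale degree 4 in A major. Diatonically A major has D (IV) on that degree; D–F–A is instead the minor chord native to A minor, so it takes the label iv.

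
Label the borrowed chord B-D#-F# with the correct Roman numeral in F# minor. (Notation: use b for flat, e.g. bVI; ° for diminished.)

B is scale degree 4 in F# minor. B–D#–F# is a major chord — the form found in F# major, not the diatonic iv (Bm). Borrowed into F# minor it is written IV.

IV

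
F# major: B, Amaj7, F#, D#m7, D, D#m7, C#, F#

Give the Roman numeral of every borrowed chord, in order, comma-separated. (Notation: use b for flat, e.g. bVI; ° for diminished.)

bIIImaj7, bVI

In F# major the diatonic chords are F#, G#m, A#m, B, C#, D#m, E#dim. B, F#, D#m7 and C# are all diatonic. Amaj7 (A–C#–E–G#) is not: scale degree 3 in F# major carries A#m (iii). In F# minor the chord on that degree is Amaj7, so here it functions as bIIImaj7, borrowed from the parallel minor. But D (D–F#–A) is foreign: the diatonic vi on degree 6 is D#m, whereas D comes from F# minor. It is labeled bVI.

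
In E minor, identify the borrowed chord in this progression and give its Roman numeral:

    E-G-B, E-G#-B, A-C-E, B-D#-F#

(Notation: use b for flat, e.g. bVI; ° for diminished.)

E minor has the diatonic set Em, F#dim, G, Am, B, C, D (with V from harmonic minor). E–G–B = Em, A–C–E = Am and B–D#–F# = B all belong to that set. But E–G#–B is foreign: the diatonic i on degree 1 is Em, whereas E comes from E major. It is labeled I.

I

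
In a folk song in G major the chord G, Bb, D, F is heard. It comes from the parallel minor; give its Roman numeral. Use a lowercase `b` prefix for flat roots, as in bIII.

The root G is the diatonic 1st degree of G major; the borrowing shows in the chord quality. Diatonically G major has G (I) on that degree; G–Bb–D–F is instead the minor-seventh chord native to G minor, so it takes the label i7.

i7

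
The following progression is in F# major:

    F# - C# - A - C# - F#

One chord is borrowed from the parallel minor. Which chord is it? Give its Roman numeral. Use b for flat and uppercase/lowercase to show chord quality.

bIII

F# major has the diatonic set F#, G#m, A#m, B, C#, D#m, E#dim. F# and C# are both diatonic. But A (A–C#–E) is foreign: the diatonic iii on degree 3 is A#m, whereas A comes from F# minor. It is labeled bIII.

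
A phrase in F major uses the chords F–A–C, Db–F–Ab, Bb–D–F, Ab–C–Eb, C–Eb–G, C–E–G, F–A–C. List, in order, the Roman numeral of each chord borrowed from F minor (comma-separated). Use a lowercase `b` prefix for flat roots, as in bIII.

The diatonic triads in F major are F, Gm, Am, Bb, C, Dm, Edim. F–A–C = F, Bb–D–F = Bb and C–E–G = C are all diatonic. Db–F–Ab is not: scale degree 6 in F major carries Dm (vi). In F minor the chord on that degree is Db, so here it functions as bVI, borrowed from the parallel minor. Ab–C–Eb doesn't fit — on degree 3 F major would have Am (iii). Ab is the degree-3 chord of F minor, so it is the borrowed bIII. C–Eb–G doesn't fit — on degree 5 F major would have C (V). Cm is the degree-5 chord of F minor, so it is the borrowed v.

bVI, bIII, v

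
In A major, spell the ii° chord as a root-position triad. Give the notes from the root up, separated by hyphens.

ii° is built on scale degree 2, which is B in both A major and its parallel. Stacking thirds in A minor on B gives B–D–F.

B-D-F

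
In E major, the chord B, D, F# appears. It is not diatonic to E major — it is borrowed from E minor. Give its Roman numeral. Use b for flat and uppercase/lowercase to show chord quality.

B is scale degree 5 in E major. The diatonic chord on degree 5 would be B (V), but B–D–F# is the minor chord from E minor. As a borrowed chord it is labeled v.

v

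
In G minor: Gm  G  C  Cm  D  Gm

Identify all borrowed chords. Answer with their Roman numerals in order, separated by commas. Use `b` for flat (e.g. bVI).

I, IV

The diatonic triads in G minor (with V from harmonic minor) are Gm, Adim, Bb, Cm, D, Eb, F. Gm, Cm and D are all diatonic. But G (G–B–D) is foreign: the diatonic i on degree 1 is Gm, whereas G comes from G major. It is labeled I. But C (C–E–G) is foreign: the diatonic iv on degree 4 is Cm, whereas C comes from G major. It is labeled IV.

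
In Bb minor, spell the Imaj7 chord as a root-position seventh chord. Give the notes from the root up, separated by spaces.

Imaj7 is built on scale degree 1, which is Bb in both Bb minor and its parallel. Building the major-seventh chord from the parallel major on Bb: Bb–D–F–A.

Bb D F A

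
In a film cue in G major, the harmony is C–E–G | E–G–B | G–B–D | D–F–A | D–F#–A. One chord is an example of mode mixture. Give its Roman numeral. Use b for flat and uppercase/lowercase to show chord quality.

G major has the diatonic set G, Am, Bm, C, D, Em, F#dim. C–E–G = C, E–G–B = Em, G–B–D = G and D–F#–A = D are all diatonic. But D–F–A is foreign: the diatonic V on degree 5 is D, whereas Dm comes from G minor. It is labeled v.

v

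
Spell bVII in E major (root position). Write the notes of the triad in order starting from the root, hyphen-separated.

Scale degree 7 in E major is D#. bVII uses the lowered form, D, taken from E minor. In E minor the chord on D is D–F#–A.

D-F#-A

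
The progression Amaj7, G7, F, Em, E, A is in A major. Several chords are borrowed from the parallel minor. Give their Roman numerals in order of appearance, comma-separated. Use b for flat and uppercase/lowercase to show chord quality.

bVII7, bVI, v

In A major the diatonic chords are A, Bm, C#m, D, E, F#m, G#dim. Of the given chords, Amaj7, E and A are diatonic. G7 (G–B–D–F) is not: scale degree 7 in A major carries G#dim (vii°). In A minor the chord on that degree is G7, so here it functions as bVII7, borrowed from the parallel minor. F (F–A–C) is not: scale degree 6 in A major carries F#m (vi). In A minor the chord on that degree is F, so here it functions as bVI, borrowed from the parallel minor. Em (E–G–B) doesn't fit — on degree 5 A major would have E (V). Em is the degree-5 chord of A minor, so it is the borrowed v.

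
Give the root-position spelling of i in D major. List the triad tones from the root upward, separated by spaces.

D F A

i is built on scale degree 1, which is D in both D major and its parallel. Stacking thirds in D minor on D gives D–F–A.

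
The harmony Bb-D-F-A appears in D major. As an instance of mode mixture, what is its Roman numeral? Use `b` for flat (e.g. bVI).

The root Bb is the lowered 6th scale degree — diatonically D major has B there. Bb–D–F–A is a major-seventh chord — the form found in D minor, not the diatonic vi (Bm). Borrowed into D major it is written bVImaj7.

bVImaj7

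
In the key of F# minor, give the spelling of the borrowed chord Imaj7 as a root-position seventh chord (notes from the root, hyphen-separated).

F#-A#-C#-E#

The root, F#, is scale degree 1 — the same note in F# minor and F# major; only the chord quality changes. Stacking thirds in F# major on F# gives F#–A#–C#–E#.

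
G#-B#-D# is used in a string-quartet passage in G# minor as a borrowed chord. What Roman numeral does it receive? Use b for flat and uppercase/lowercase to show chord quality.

I

The root G# is the diatonic 1st degree of G# minor; the borrowing shows in the chord quality. The diatonic chord on degree 1 would be G#m (i), but G#–B#–D# is the major chord from G# major. As a borrowed chord it is labeled I.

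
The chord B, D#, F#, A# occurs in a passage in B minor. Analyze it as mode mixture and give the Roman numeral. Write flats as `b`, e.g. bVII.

The root B is the diatonic 1st degree of B minor; the borrowing shows in the chord quality. The diatonic chord on degree 1 would be Bm (i), but B–D#–F#–A# is the major-seventh chord from B major. As a borrowed chord it is labeled Imaj7.

Imaj7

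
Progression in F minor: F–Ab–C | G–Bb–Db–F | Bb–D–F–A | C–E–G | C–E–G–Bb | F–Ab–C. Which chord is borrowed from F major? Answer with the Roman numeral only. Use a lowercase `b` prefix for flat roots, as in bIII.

IVmaj7

F minor has the diatonic set Fm, Gdim, Ab, Bbm, C, Db, Eb (with V from harmonic minor). Of the given chords, F–Ab–C = Fm, G–Bb–Db–F = Gm7b5, C–E–G = C and C–E–G–Bb = C7 are diatonic. Bb–D–F–A doesn't fit — on degree 4 F minor would have Bbm (iv). Bbmaj7 is the degree-4 chord of F major, so it is the borrowed IVmaj7.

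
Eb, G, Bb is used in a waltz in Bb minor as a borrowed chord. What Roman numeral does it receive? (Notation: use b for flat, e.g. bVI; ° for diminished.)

IV

Eb is scale degree 4 in Bb minor. Eb–G–Bb is a major chord — the form found in Bb major, not the diatonic iv (Ebm). Borrowed into Bb minor it is written IV.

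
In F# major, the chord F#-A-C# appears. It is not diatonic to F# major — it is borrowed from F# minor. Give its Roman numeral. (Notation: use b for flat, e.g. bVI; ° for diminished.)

i

F# is scale degree 1 in F# major. The diatonic chord on degree 1 would be F# (I), but F#–A–C# is the minor chord from F# minor. As a borrowed chord it is labeled i.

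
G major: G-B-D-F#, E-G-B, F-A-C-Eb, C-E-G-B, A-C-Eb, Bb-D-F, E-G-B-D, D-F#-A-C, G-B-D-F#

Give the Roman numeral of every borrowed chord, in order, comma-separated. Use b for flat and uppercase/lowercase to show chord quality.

bVII7, ii°, bIII

G major has the diatonic set G, Am, Bm, C, D, Em, F#dim. Of the given chords, G–B–D–F# = Gmaj7, E–G–B = Em, C–E–G–B = Cmaj7, E–G–B–D = Em7 and D–F#–A–C = D7 are diatonic. But F–A–C–Eb is foreign: the diatonic vii° on degree 7 is F#dim, whereas F7 comes from G minor. It is labeled bVII7. A–C–Eb doesn't fit — on degree 2 G major would have Am (ii). Adim is the degree-2 chord of G minor, so it is the borrowed ii°. Bb–D–F doesn't fit — on degree 3 G major would have Bm (iii). Bb is the degree-3 chord of G minor, so it is the borrowed bIII.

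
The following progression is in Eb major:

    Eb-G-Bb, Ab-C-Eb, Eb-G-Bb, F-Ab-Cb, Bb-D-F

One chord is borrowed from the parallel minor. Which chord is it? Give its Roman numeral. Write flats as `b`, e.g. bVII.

In Eb major the diatonic chords are Eb, Fm, Gm, Ab, Bb, Cm, Ddim. Of the given chords, Eb–G–Bb = Eb, Ab–C–Eb = Ab and Bb–D–F = Bb are diatonic. But F–Ab–Cb is foreign: the diatonic ii on degree 2 is Fm, whereas Fdim comes from Eb minor. It is labeled ii°.

ii°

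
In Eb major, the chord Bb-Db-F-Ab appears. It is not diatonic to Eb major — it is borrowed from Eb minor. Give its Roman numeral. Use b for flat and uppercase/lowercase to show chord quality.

The root Bb is the diatonic 5th degree of Eb major; the borrowing shows in the chord quality. The diatonic chord on degree 5 would be Bb (V), but Bb–Db–F–Ab is the minor-seventh chord from Eb minor. As a borrowed chord it is labeled v7.

v7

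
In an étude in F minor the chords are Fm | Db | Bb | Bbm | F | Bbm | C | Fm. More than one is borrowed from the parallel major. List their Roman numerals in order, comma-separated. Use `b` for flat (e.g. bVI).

The diatonic triads in F minor (with V from harmonic minor) are Fm, Gdim, Ab, Bbm, C, Db, Eb. Fm, Db, Bbm and C all belong to that set. Bb (Bb–D–F) is not: scale degree 4 in F minor carries Bbm (iv). In F major the chord on that degree is Bb, so here it functions as IV, borrowed from the parallel major. F (F–A–C) is not: scale degree 1 in F minor carries Fm (i). In F major the chord on that degree is F, so here it functions as I, borrowed from the parallel major.

IV, I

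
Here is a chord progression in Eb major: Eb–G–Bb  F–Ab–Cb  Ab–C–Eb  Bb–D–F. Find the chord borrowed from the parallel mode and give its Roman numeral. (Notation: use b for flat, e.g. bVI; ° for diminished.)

The diatonic triads in Eb major are Eb, Fm, Gm, Ab, Bb, Cm, Ddim. Eb–G–Bb = Eb, Ab–C–Eb = Ab and Bb–D–F = Bb are all diatonic. F–Ab–Cb doesn't fit — on degree 2 Eb major would have Fm (ii). Fdim is the degree-2 chord of Eb minor, so it is the borrowed ii°.

ii°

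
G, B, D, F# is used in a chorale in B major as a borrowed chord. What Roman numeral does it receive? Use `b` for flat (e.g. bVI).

G is the lowered form of scale degree 6 in B major (the diatonic degree 6 is G#). G–B–D–F# is a major-seventh chord — the form found in B minor, not the diatonic vi (G#m). Borrowed into B major it is written bVImaj7.

bVImaj7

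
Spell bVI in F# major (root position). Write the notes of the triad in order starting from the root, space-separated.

D F# A

The root of bVI is the lowered 6th degree: D# becomes D. Building the major chord from the parallel minor on D: D–F#–A.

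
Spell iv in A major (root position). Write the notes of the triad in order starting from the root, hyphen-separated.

D-F-A

The root, D, is scale degree 4 — the same note in A major and A minor; only the chord quality changes. In A minor the chord on D is D–F–A.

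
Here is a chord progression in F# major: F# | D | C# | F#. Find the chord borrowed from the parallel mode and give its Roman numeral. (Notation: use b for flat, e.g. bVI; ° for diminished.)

The diatonic triads in F# major are F#, G#m, A#m, B, C#, D#m, E#dim. F# and C# both belong to that set. D (D–F#–A) doesn't fit — on degree 6 F# major would have D#m (vi). D is the degree-6 chord of F# minor, so it is the borrowed bVI.

bVI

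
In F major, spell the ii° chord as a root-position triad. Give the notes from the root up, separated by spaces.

ii° is built on scale degree 2, which is G in both F major and its parallel. Building the diminished chord from the parallel minor on G: G–Bb–Db.

G Bb Db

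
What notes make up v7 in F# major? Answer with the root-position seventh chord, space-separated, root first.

The root, C#, is scale degree 5 — the same note in F# major and F# minor; only the chord quality changes. Building the minor-seventh chord from the parallel minor on C#: C#–E–G#–B.

C# E G# B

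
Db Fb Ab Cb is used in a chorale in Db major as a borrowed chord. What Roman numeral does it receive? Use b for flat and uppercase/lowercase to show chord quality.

i7

The root Db is the diatonic 1st degree of Db major; the borrowing shows in the chord quality. Db–Fb–Ab–Cb is a minor-seventh chord — the form found in Db minor, not the diatonic I (Db). Borrowed into Db major it is written i7.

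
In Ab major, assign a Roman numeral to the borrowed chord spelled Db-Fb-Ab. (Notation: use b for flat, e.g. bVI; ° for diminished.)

iv

Db is scale degree 4 in Ab major. Diatonically Ab major has Db (IV) on that degree; Db–Fb–Ab is instead the minor chord native to Ab minor, so it takes the label iv.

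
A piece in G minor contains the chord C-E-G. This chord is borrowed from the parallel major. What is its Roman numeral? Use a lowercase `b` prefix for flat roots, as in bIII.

C is scale degree 4 in G minor. Diatonically G minor has Cm (iv) on that degree; C–E–G is instead the major chord native to G major, so it takes the label IV.

IV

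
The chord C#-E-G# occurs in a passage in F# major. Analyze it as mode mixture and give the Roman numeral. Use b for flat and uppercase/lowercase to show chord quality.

v

C# is scale degree 5 in F# major. Diatonically F# major has C# (V) on that degree; C#–E–G# is instead the minor chord native to F# minor, so it takes the label v.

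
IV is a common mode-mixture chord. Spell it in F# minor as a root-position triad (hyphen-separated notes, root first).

B-D#-F#

The root, B, is scale degree 4 — the same note in F# minor and F# major; only the chord quality changes. Stacking thirds in F# major on B gives B–D#–F#.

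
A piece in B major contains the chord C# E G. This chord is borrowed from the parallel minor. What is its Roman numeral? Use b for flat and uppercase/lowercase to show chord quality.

C# is scale degree 2 in B major. C#–E–G is a diminished chord — the form found in B minor, not the diatonic ii (C#m). Borrowed into B major it is written ii°.

ii°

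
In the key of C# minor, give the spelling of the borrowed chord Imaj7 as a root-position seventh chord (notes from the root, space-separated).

Imaj7 is built on scale degree 1, which is C# in both C# minor and its parallel. Stacking thirds in C# major on C# gives C#–E#–G#–B#.

C# E# G# B#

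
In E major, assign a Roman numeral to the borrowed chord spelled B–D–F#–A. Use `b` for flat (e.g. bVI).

v7

B is scale degree 5 in E major. The diatonic chord on degree 5 would be B (V), but B–D–F#–A is the minor-seventh chord from E minor. As a borrowed chord it is labeled v7.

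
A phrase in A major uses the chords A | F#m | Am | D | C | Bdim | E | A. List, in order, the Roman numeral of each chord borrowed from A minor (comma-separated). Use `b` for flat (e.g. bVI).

A major has the diatonic set A, Bm, C#m, D, E, F#m, G#dim. A, F#m, D and E all belong to that set. But Am (A–C–E) is foreign: the diatonic I on degree 1 is A, whereas Am comes from A minor. It is labeled i. But C (C–E–G) is foreign: the diatonic iii on degree 3 is C#m, whereas C comes from A minor. It is labeled bIII. Bdim (B–D–F) is not: scale degree 2 in A major carries Bm (ii). In A minor the chord on that degree is Bdim, so here it functions as ii°, borrowed from the parallel minor.

i, bIII, ii°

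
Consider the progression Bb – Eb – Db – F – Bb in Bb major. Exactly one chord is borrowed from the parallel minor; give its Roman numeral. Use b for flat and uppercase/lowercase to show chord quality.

In Bb major the diatonic chords are Bb, Cm, Dm, Eb, F, Gm, Adim. Bb, Eb and F all belong to that set. Db (Db–F–Ab) is not: scale degree 3 in Bb major carries Dm (iii). In Bb minor the chord on that degree is Db, so here it functions as bIII, borrowed from the parallel minor.

bIII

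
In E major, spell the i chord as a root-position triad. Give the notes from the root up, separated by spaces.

i is built on scale degree 1, which is E in both E major and its parallel. Building the minor chord from the parallel minor on E: E–G–B.

E G B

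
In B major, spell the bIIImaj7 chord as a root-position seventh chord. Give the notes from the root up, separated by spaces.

D F# A C#

Scale degree 3 in B major is D#. bIIImaj7 uses the lowered form, D, taken from B minor. In B minor the chord on D is D–F#–A–C#.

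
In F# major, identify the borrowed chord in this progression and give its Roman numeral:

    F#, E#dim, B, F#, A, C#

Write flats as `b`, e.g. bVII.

bIII

The diatonic triads in F# major are F#, G#m, A#m, B, C#, D#m, E#dim. F#, E#dim, B and C# all belong to that set. But A (A–C#–E) is foreign: the diatonic iii on degree 3 is A#m, whereas A comes from F# minor. It is labeled bIII.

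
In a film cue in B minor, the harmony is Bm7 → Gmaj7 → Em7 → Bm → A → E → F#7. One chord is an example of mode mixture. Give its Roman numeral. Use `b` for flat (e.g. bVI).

The diatonic triads in B minor (with V from harmonic minor) are Bm, C#dim, D, Em, F#, G, A. Bm7, Gmaj7, Em7, Bm, A and F#7 are all diatonic. E (E–G#–B) doesn't fit — on degree 4 B minor would have Em (iv). E is the degree-4 chord of B major, so it is the borrowed IV.

IV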